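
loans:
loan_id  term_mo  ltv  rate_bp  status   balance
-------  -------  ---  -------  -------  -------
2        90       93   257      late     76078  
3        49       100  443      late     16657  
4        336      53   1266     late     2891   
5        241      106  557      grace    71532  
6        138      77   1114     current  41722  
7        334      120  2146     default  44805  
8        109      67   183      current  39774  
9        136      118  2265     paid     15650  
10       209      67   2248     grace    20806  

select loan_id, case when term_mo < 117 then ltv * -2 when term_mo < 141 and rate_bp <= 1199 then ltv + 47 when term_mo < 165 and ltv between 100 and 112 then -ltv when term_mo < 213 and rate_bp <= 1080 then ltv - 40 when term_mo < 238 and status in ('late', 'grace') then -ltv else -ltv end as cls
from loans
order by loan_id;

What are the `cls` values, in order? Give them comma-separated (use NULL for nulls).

loan_id=2: term_mo < 117 → -186
loan_id=3: term_mo < 117 → -200
loan_id=4: ELSE → -53
loan_id=5: ELSE → -106
loan_id=6: term_mo < 141 and rate_bp <= 1199 → 124
loan_id=7: ELSE → -120
loan_id=8: term_mo < 117 → -134
loan_id=9: ELSE → -118
loan_id=10: term_mo < 238 and status in ('late', 'grace') → -67

-186, -200, -53, -106, 124, -120, -134, -118, -67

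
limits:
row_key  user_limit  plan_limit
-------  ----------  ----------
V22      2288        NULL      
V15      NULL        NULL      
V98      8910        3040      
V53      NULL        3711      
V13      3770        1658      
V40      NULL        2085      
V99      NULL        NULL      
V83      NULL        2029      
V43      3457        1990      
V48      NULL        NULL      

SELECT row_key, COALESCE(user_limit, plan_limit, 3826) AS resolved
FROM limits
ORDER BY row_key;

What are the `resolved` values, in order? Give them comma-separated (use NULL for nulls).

row_key=V13: user_limit=3770 → 3770
row_key=V15: user_limit=NULL, plan_limit=NULL, → literal 3826 → 3826
row_key=V22: user_limit=2288 → 2288
row_key=V40: user_limit=NULL, plan_limit=2085 → 2085
row_key=V43: user_limit=3457 → 3457
row_key=V48: user_limit=NULL, plan_limit=NULL, → literal 3826 → 3826
row_key=V53: user_limit=NULL, plan_limit=3711 → 3711
row_key=V83: user_limit=NULL, plan_limit=2029 → 2029
row_key=V98: user_limit=8910 → 8910
row_key=V99: user_limit=NULL, plan_limit=NULL, → literal 3826 → 3826

3770, 3826, 2288, 2085, 3457, 3826, 3711, 2029, 8910, 3826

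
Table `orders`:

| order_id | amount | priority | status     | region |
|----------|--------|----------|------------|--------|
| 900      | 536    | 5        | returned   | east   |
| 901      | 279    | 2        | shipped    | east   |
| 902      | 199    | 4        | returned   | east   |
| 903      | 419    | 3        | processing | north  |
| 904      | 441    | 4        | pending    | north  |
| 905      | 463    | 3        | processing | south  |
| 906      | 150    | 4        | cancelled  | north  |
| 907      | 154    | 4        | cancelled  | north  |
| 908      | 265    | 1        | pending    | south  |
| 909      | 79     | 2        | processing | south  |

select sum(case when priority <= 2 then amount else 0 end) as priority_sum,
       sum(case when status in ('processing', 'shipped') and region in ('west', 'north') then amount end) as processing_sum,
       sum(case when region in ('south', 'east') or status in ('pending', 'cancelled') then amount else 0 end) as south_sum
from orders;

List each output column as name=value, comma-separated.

priority_sum=623, processing_sum=419, south_sum=2566

[priority_sum: priority <= 2]
order_id=900: ✗
order_id=901: ✓ → 279
order_id=902: ✗
order_id=903: ✗
order_id=904: ✗
order_id=905: ✗
order_id=906: ✗
order_id=907: ✗
order_id=908: ✓ → 265
order_id=909: ✓ → 79
priority_sum = 279 + 265 + 79 = 623
—
[processing_sum: status in ('processing', 'shipped') and region in ('west', 'north')]
order_id=900: ✗
order_id=901: ✗
order_id=902: ✗
order_id=903: ✓ → 419
order_id=904: ✗
order_id=905: ✗
order_id=906: ✗
order_id=907: ✗
order_id=908: ✗
order_id=909: ✗
processing_sum = 419
—
[south_sum: region in ('south', 'east') or status in ('pending', 'cancelled')]
order_id=900: ✓ → 536
order_id=901: ✓ → 279
order_id=902: ✓ → 199
order_id=903: ✗
order_id=904: ✓ → 441
order_id=905: ✓ → 463
order_id=906: ✓ → 150
order_id=907: ✓ → 154
order_id=908: ✓ → 265
order_id=909: ✓ → 79
south_sum = 536 + 279 + 199 + 441 + 463 + 150 + 154 + 265 + 79 = 2566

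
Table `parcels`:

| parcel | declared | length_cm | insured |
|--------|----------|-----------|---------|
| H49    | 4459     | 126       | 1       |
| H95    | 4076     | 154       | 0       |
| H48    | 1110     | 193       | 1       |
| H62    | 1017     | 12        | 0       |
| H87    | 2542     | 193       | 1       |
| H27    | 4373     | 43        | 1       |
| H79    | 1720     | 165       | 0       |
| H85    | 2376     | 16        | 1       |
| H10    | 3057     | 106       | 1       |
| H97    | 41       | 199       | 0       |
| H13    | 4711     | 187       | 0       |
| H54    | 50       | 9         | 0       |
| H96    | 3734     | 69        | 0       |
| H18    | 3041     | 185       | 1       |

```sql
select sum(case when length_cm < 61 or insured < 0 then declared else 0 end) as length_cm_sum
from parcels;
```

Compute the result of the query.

parcel=H49: ✗
parcel=H95: ✗
parcel=H48: ✗
parcel=H62: ✓ → 1017
parcel=H87: ✗
parcel=H27: ✓ → 4373
parcel=H79: ✗
parcel=H85: ✓ → 2376
parcel=H10: ✗
parcel=H97: ✗
parcel=H13: ✗
parcel=H54: ✓ → 50
parcel=H96: ✗
parcel=H18: ✗
length_cm_sum = 1017 + 4373 + 2376 + 50 = 7816

7816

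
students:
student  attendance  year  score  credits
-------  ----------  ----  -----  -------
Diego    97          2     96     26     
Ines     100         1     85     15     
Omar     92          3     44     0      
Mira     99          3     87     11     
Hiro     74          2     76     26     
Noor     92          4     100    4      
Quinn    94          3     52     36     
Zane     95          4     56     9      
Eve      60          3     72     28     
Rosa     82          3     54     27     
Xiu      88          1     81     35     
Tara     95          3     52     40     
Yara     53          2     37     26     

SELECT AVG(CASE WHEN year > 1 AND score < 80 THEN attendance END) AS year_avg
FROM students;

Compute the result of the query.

80.625

student=Diego: ✗
student=Ines: ✗
student=Omar: ✓ → 92
student=Mira: ✗
student=Hiro: ✓ → 74
student=Noor: ✗
student=Quinn: ✓ → 94
student=Zane: ✓ → 95
student=Eve: ✓ → 60
student=Rosa: ✓ → 82
student=Xiu: ✗
student=Tara: ✓ → 95
student=Yara: ✓ → 53
year_avg = (92 + 74 + 94 + 95 + 60 + 82 + 95 + 53) / 8 = 80.625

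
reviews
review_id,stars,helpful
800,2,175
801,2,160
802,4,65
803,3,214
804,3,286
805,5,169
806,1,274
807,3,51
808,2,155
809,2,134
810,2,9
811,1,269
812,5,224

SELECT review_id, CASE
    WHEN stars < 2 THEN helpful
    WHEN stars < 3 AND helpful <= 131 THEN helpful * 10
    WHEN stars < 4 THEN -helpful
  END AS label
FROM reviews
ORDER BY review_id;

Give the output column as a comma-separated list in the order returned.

-175, -160, NULL, -214, -286, NULL, 274, -51, -155, -134, 90, 269, NULL

review_id=800: stars < 4 → -175
review_id=801: stars < 4 → -160
review_id=802: (no match → NULL) → NULL
review_id=803: stars < 4 → -214
review_id=804: stars < 4 → -286
review_id=805: (no match → NULL) → NULL
review_id=806: stars < 2 → 274
review_id=807: stars < 4 → -51
review_id=808: stars < 4 → -155
review_id=809: stars < 4 → -134
review_id=810: stars < 3 AND helpful <= 131 → 90
review_id=811: stars < 2 → 269
review_id=812: (no match → NULL) → NULL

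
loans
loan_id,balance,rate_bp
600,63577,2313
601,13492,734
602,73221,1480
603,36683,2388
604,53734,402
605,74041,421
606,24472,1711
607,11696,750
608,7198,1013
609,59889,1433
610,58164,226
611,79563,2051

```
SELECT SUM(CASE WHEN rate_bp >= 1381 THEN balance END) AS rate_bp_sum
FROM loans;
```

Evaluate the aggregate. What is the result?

loan_id=600: ✓ → 63577
loan_id=601: ✗
loan_id=602: ✓ → 73221
loan_id=603: ✓ → 36683
loan_id=604: ✗
loan_id=605: ✗
loan_id=606: ✓ → 24472
loan_id=607: ✗
loan_id=608: ✗
loan_id=609: ✓ → 59889
loan_id=610: ✗
loan_id=611: ✓ → 79563
rate_bp_sum = 63577 + 73221 + 36683 + 24472 + 59889 + 79563 = 337405

337405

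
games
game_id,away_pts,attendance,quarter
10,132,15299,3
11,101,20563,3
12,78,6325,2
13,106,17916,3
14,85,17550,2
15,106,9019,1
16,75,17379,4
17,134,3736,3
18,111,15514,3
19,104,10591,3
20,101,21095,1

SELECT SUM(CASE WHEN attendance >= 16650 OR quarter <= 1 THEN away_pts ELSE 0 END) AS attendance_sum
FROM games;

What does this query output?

574

game_id=10: ✗
game_id=11: ✓ → 101
game_id=12: ✗
game_id=13: ✓ → 106
game_id=14: ✓ → 85
game_id=15: ✓ → 106
game_id=16: ✓ → 75
game_id=17: ✗
game_id=18: ✗
game_id=19: ✗
game_id=20: ✓ → 101
attendance_sum = 101 + 106 + 85 + 106 + 75 + 101 = 574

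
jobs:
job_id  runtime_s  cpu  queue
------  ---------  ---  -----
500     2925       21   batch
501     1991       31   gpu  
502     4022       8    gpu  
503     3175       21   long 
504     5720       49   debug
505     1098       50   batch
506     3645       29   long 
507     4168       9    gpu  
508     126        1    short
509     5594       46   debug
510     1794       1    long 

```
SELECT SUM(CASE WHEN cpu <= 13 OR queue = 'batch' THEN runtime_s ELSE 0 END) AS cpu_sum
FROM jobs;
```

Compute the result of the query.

job_id=500: ✓ → 2925
job_id=501: ✗
job_id=502: ✓ → 4022
job_id=503: ✗
job_id=504: ✗
job_id=505: ✓ → 1098
job_id=506: ✗
job_id=507: ✓ → 4168
job_id=508: ✓ → 126
job_id=509: ✗
job_id=510: ✓ → 1794
cpu_sum = 2925 + 4022 + 1098 + 4168 + 126 + 1794 = 14133

14133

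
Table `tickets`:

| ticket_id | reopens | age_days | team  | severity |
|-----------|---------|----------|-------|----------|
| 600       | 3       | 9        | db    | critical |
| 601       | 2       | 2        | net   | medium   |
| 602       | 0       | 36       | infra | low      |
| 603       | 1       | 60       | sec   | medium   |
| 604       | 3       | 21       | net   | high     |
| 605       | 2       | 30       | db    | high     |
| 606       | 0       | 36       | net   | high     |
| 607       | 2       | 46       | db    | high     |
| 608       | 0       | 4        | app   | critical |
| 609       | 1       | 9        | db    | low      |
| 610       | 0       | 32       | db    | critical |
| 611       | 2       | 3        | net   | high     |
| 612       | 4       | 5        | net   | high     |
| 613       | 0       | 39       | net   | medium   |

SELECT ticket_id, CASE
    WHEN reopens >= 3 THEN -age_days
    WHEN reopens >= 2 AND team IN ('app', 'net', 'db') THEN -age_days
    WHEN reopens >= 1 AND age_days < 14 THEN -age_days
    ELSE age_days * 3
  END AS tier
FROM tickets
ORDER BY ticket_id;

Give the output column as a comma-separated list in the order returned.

-9, -2, 108, 180, -21, -30, 108, -46, 12, -9, 96, -3, -5, 117

ticket_id=600: reopens >= 3 → -9
ticket_id=601: reopens >= 2 AND team IN ('app', 'net', 'db') → -2
ticket_id=602: ELSE → 108
ticket_id=603: ELSE → 180
ticket_id=604: reopens >= 3 → -21
ticket_id=605: reopens >= 2 AND team IN ('app', 'net', 'db') → -30
ticket_id=606: ELSE → 108
ticket_id=607: reopens >= 2 AND team IN ('app', 'net', 'db') → -46
ticket_id=608: ELSE → 12
ticket_id=609: reopens >= 1 AND age_days < 14 → -9
ticket_id=610: ELSE → 96
ticket_id=611: reopens >= 2 AND team IN ('app', 'net', 'db') → -3
ticket_id=612: reopens >= 3 → -5
ticket_id=613: ELSE → 117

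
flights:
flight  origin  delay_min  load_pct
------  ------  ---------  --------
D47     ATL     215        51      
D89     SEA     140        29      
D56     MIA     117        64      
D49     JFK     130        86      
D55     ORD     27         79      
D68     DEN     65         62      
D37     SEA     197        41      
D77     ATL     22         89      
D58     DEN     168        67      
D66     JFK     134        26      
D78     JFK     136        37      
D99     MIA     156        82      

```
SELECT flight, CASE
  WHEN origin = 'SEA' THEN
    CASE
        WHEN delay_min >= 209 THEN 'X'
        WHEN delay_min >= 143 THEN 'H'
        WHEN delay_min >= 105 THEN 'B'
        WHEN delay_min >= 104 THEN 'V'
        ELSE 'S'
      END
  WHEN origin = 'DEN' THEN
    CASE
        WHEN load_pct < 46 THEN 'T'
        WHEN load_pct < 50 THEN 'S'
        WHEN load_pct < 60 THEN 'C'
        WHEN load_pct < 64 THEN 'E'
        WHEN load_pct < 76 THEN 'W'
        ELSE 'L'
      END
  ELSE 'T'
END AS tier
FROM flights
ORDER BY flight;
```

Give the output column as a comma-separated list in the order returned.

flight=D37: origin='SEA' → inner[delay_min >= 143] → H
flight=D47: origin='ATL' → outer ELSE → T
flight=D49: origin='JFK' → outer ELSE → T
flight=D55: origin='ORD' → outer ELSE → T
flight=D56: origin='MIA' → outer ELSE → T
flight=D58: origin='DEN' → inner[load_pct < 76] → W
flight=D66: origin='JFK' → outer ELSE → T
flight=D68: origin='DEN' → inner[load_pct < 64] → E
flight=D77: origin='ATL' → outer ELSE → T
flight=D78: origin='JFK' → outer ELSE → T
flight=D89: origin='SEA' → inner[delay_min >= 105] → B
flight=D99: origin='MIA' → outer ELSE → T

H, T, T, T, T, W, T, E, T, T, B, T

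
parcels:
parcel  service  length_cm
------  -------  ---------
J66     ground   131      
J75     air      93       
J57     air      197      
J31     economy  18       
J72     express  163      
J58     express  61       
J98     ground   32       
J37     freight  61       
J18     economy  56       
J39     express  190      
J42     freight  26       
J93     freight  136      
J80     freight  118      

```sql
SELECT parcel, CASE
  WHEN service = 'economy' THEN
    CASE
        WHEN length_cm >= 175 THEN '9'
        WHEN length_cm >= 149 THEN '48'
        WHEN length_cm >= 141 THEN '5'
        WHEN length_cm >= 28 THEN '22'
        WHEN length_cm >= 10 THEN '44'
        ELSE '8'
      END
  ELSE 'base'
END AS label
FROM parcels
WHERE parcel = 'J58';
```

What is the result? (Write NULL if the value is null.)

parcel = J58: service=express, length_cm=61.
service='express' → outer ELSE → base

base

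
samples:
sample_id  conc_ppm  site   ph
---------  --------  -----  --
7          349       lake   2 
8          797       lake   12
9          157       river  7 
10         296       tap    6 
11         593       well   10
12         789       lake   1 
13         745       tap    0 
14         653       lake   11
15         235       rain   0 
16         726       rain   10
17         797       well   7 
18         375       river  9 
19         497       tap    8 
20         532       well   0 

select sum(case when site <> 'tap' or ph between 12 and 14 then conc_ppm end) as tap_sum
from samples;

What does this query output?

sample_id=7: ✓ → 349
sample_id=8: ✓ → 797
sample_id=9: ✓ → 157
sample_id=10: ✗
sample_id=11: ✓ → 593
sample_id=12: ✓ → 789
sample_id=13: ✗
sample_id=14: ✓ → 653
sample_id=15: ✓ → 235
sample_id=16: ✓ → 726
sample_id=17: ✓ → 797
sample_id=18: ✓ → 375
sample_id=19: ✗
sample_id=20: ✓ → 532
tap_sum = 349 + 797 + 157 + 593 + 789 + 653 + 235 + 726 + 797 + 375 + 532 = 6003

6003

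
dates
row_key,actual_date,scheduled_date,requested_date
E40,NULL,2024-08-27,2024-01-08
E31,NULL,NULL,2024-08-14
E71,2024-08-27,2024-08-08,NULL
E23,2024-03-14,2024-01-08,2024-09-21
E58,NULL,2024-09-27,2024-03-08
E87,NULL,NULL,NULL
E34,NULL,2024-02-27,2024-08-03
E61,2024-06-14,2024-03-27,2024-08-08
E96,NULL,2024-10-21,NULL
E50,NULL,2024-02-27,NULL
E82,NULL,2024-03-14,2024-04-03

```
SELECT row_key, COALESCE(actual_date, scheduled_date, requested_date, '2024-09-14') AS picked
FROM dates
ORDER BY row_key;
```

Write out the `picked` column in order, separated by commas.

2024-03-14, 2024-08-14, 2024-02-27, 2024-08-27, 2024-02-27, 2024-09-27, 2024-06-14, 2024-08-27, 2024-03-14, 2024-09-14, 2024-10-21

row_key=E23: actual_date=2024-03-14 → 2024-03-14
row_key=E31: actual_date=NULL, scheduled_date=NULL, requested_date=2024-08-14 → 2024-08-14
row_key=E34: actual_date=NULL, scheduled_date=2024-02-27 → 2024-02-27
row_key=E40: actual_date=NULL, scheduled_date=2024-08-27 → 2024-08-27
row_key=E50: actual_date=NULL, scheduled_date=2024-02-27 → 2024-02-27
row_key=E58: actual_date=NULL, scheduled_date=2024-09-27 → 2024-09-27
row_key=E61: actual_date=2024-06-14 → 2024-06-14
row_key=E71: actual_date=2024-08-27 → 2024-08-27
row_key=E82: actual_date=NULL, scheduled_date=2024-03-14 → 2024-03-14
row_key=E87: actual_date=NULL, scheduled_date=NULL, requested_date=NULL, → literal 2024-09-14 → 2024-09-14
row_key=E96: actual_date=NULL, scheduled_date=2024-10-21 → 2024-10-21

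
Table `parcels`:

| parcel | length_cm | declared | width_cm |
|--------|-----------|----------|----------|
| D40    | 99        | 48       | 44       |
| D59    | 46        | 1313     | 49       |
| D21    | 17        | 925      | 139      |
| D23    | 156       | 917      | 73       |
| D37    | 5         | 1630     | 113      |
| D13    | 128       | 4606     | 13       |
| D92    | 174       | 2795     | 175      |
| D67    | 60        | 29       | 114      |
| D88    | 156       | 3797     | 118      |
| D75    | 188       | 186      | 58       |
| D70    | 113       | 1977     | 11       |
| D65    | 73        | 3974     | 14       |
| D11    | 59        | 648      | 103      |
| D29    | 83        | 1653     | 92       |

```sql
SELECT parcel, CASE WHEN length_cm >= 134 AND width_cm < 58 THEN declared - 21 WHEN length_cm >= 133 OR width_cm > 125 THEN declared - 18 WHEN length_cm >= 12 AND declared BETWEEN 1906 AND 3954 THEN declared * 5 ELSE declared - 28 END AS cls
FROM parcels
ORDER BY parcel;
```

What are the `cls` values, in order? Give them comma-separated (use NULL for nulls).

620, 4578, 907, 899, 1625, 1602, 20, 1285, 3946, 1, 9885, 168, 3779, 2777

parcel=D11: ELSE → 620
parcel=D13: ELSE → 4578
parcel=D21: length_cm >= 133 OR width_cm > 125 → 907
parcel=D23: length_cm >= 133 OR width_cm > 125 → 899
parcel=D29: ELSE → 1625
parcel=D37: ELSE → 1602
parcel=D40: ELSE → 20
parcel=D59: ELSE → 1285
parcel=D65: ELSE → 3946
parcel=D67: ELSE → 1
parcel=D70: length_cm >= 12 AND declared BETWEEN 1906 AND 3954 → 9885
parcel=D75: length_cm >= 133 OR width_cm > 125 → 168
parcel=D88: length_cm >= 133 OR width_cm > 125 → 3779
parcel=D92: length_cm >= 133 OR width_cm > 125 → 2777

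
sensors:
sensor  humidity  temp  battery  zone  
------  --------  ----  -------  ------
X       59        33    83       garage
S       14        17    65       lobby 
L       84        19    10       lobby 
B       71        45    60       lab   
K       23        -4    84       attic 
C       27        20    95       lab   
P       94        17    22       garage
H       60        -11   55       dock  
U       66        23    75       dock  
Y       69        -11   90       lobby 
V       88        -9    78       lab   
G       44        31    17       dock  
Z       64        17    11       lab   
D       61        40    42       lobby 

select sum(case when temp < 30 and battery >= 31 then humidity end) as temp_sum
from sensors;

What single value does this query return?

sensor=X: ✗
sensor=S: ✓ → 14
sensor=L: ✗
sensor=B: ✗
sensor=K: ✓ → 23
sensor=C: ✓ → 27
sensor=P: ✗
sensor=H: ✓ → 60
sensor=U: ✓ → 66
sensor=Y: ✓ → 69
sensor=V: ✓ → 88
sensor=G: ✗
sensor=Z: ✗
sensor=D: ✗
temp_sum = 14 + 23 + 27 + 60 + 66 + 69 + 88 = 347

347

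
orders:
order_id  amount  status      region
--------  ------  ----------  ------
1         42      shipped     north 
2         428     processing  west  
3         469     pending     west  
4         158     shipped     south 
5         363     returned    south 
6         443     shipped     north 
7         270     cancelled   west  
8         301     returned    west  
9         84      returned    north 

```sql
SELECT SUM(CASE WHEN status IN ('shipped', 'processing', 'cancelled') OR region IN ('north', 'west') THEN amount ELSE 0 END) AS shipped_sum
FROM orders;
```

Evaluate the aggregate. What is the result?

2195

order_id=1: ✓ → 42
order_id=2: ✓ → 428
order_id=3: ✓ → 469
order_id=4: ✓ → 158
order_id=5: ✗
order_id=6: ✓ → 443
order_id=7: ✓ → 270
order_id=8: ✓ → 301
order_id=9: ✓ → 84
shipped_sum = 42 + 428 + 469 + 158 + 443 + 270 + 301 + 84 = 2195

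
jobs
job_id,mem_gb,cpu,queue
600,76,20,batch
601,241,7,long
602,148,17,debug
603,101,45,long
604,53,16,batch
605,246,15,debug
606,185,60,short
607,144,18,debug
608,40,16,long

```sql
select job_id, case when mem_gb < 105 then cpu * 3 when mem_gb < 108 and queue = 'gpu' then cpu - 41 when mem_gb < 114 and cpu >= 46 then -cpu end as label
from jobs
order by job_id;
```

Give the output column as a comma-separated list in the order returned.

job_id=600: mem_gb < 105 → 60
job_id=601: (no match → NULL) → NULL
job_id=602: (no match → NULL) → NULL
job_id=603: mem_gb < 105 → 135
job_id=604: mem_gb < 105 → 48
job_id=605: (no match → NULL) → NULL
job_id=606: (no match → NULL) → NULL
job_id=607: (no match → NULL) → NULL
job_id=608: mem_gb < 105 → 48

60, NULL, NULL, 135, 48, NULL, NULL, NULL, 48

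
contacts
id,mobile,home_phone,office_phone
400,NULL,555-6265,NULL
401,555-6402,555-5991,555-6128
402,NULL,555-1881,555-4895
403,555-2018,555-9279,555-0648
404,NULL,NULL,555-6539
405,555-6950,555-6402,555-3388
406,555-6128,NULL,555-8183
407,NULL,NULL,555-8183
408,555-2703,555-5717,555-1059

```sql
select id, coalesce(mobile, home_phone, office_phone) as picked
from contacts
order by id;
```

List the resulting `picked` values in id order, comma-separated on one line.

555-6265, 555-6402, 555-1881, 555-2018, 555-6539, 555-6950, 555-6128, 555-8183, 555-2703

id=400: mobile=NULL, home_phone=555-6265 → 555-6265
id=401: mobile=555-6402 → 555-6402
id=402: mobile=NULL, home_phone=555-1881 → 555-1881
id=403: mobile=555-2018 → 555-2018
id=404: mobile=NULL, home_phone=NULL, office_phone=555-6539 → 555-6539
id=405: mobile=555-6950 → 555-6950
id=406: mobile=555-6128 → 555-6128
id=407: mobile=NULL, home_phone=NULL, office_phone=555-8183 → 555-8183
id=408: mobile=555-2703 → 555-2703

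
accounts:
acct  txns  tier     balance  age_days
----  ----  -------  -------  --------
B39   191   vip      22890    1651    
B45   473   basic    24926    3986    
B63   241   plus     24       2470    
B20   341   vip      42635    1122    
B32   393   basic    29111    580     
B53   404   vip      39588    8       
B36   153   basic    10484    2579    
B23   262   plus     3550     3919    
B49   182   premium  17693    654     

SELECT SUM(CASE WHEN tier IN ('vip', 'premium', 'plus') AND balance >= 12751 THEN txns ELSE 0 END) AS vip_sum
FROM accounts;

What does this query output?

acct=B39: ✓ → 191
acct=B45: ✗
acct=B63: ✗
acct=B20: ✓ → 341
acct=B32: ✗
acct=B53: ✓ → 404
acct=B36: ✗
acct=B23: ✗
acct=B49: ✓ → 182
vip_sum = 191 + 341 + 404 + 182 = 1118

1118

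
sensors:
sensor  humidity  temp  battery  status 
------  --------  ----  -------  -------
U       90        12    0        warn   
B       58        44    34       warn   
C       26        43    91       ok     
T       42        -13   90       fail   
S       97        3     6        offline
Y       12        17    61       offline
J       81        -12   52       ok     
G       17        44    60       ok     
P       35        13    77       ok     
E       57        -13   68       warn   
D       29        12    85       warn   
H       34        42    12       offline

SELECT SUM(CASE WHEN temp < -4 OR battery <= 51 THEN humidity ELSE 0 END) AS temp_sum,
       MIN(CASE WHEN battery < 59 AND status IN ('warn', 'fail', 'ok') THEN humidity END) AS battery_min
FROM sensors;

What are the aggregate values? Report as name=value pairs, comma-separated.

temp_sum=459, battery_min=58

[temp_sum: temp < -4 OR battery <= 51]
sensor=U: ✓ → 90
sensor=B: ✓ → 58
sensor=C: ✗
sensor=T: ✓ → 42
sensor=S: ✓ → 97
sensor=Y: ✗
sensor=J: ✓ → 81
sensor=G: ✗
sensor=P: ✗
sensor=E: ✓ → 57
sensor=D: ✗
sensor=H: ✓ → 34
temp_sum = 90 + 58 + 42 + 97 + 81 + 57 + 34 = 459
—
[battery_min: battery < 59 AND status IN ('warn', 'fail', 'ok')]
sensor=U: ✓ → 90
sensor=B: ✓ → 58
sensor=C: ✗
sensor=T: ✗
sensor=S: ✗
sensor=Y: ✗
sensor=J: ✓ → 81
sensor=G: ✗
sensor=P: ✗
sensor=E: ✗
sensor=D: ✗
sensor=H: ✗
battery_min = MIN(90, 58, 81) = 58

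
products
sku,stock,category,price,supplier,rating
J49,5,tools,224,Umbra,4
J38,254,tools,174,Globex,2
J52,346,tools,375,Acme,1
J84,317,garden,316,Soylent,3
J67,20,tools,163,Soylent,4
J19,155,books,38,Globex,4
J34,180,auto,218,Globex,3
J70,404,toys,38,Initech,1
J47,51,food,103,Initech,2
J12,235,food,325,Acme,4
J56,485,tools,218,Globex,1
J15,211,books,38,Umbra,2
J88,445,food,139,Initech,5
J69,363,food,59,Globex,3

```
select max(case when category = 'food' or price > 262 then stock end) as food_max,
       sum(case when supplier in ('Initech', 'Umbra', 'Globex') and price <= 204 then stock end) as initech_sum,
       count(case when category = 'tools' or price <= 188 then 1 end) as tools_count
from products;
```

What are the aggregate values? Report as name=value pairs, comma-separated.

[food_max: category = 'food' or price > 262]
sku=J49: ✗
sku=J38: ✗
sku=J52: ✓ → 346
sku=J84: ✓ → 317
sku=J67: ✗
sku=J19: ✗
sku=J34: ✗
sku=J70: ✗
sku=J47: ✓ → 51
sku=J12: ✓ → 235
sku=J56: ✗
sku=J15: ✗
sku=J88: ✓ → 445
sku=J69: ✓ → 363
food_max = MAX(346, 317, 51, 235, 445, 363) = 445
—
[initech_sum: supplier in ('Initech', 'Umbra', 'Globex') and price <= 204]
sku=J49: ✗
sku=J38: ✓ → 254
sku=J52: ✗
sku=J84: ✗
sku=J67: ✗
sku=J19: ✓ → 155
sku=J34: ✗
sku=J70: ✓ → 404
sku=J47: ✓ → 51
sku=J12: ✗
sku=J56: ✗
sku=J15: ✓ → 211
sku=J88: ✓ → 445
sku=J69: ✓ → 363
initech_sum = 254 + 155 + 404 + 51 + 211 + 445 + 363 = 1883
—
[tools_count: category = 'tools' or price <= 188]
sku=J49: ✓ → 1
sku=J38: ✓ → 1
sku=J52: ✓ → 1
sku=J84: ✗
sku=J67: ✓ → 1
sku=J19: ✓ → 1
sku=J34: ✗
sku=J70: ✓ → 1
sku=J47: ✓ → 1
sku=J12: ✗
sku=J56: ✓ → 1
sku=J15: ✓ → 1
sku=J88: ✓ → 1
sku=J69: ✓ → 1
tools_count = COUNT(1, 1, 1, 1, 1, 1, 1, 1, 1, 1, 1) = 11

food_max=445, initech_sum=1883, tools_count=11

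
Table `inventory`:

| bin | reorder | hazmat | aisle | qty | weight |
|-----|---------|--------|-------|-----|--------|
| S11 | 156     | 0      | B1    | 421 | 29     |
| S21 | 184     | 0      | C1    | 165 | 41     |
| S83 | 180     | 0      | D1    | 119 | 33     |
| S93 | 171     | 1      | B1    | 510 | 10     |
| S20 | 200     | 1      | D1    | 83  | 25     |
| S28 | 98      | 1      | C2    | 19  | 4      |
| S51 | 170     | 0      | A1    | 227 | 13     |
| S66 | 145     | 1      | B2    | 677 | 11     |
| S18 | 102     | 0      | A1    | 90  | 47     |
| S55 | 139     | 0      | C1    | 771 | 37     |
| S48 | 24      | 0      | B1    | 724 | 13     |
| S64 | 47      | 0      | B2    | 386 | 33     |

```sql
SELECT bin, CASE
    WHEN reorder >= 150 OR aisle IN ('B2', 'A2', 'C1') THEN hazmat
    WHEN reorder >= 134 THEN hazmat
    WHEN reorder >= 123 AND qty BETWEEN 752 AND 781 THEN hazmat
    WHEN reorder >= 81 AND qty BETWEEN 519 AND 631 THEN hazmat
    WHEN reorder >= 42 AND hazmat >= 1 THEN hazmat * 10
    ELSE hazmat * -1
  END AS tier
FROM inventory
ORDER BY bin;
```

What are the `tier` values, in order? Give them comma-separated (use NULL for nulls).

0, 0, 1, 0, 10, 0, 0, 0, 0, 1, 0, 1

bin=S11: reorder >= 150 OR aisle IN ('B2', 'A2', 'C1') → 0
bin=S18: ELSE → 0
bin=S20: reorder >= 150 OR aisle IN ('B2', 'A2', 'C1') → 1
bin=S21: reorder >= 150 OR aisle IN ('B2', 'A2', 'C1') → 0
bin=S28: reorder >= 42 AND hazmat >= 1 → 10
bin=S48: ELSE → 0
bin=S51: reorder >= 150 OR aisle IN ('B2', 'A2', 'C1') → 0
bin=S55: reorder >= 150 OR aisle IN ('B2', 'A2', 'C1') → 0
bin=S64: reorder >= 150 OR aisle IN ('B2', 'A2', 'C1') → 0
bin=S66: reorder >= 150 OR aisle IN ('B2', 'A2', 'C1') → 1
bin=S83: reorder >= 150 OR aisle IN ('B2', 'A2', 'C1') → 0
bin=S93: reorder >= 150 OR aisle IN ('B2', 'A2', 'C1') → 1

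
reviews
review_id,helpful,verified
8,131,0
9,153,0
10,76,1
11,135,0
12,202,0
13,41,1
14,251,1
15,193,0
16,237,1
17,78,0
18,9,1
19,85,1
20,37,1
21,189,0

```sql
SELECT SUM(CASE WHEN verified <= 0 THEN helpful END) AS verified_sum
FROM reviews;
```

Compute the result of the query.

1081

review_id=8: ✓ → 131
review_id=9: ✓ → 153
review_id=10: ✗
review_id=11: ✓ → 135
review_id=12: ✓ → 202
review_id=13: ✗
review_id=14: ✗
review_id=15: ✓ → 193
review_id=16: ✗
review_id=17: ✓ → 78
review_id=18: ✗
review_id=19: ✗
review_id=20: ✗
review_id=21: ✓ → 189
verified_sum = 131 + 153 + 135 + 202 + 193 + 78 + 189 = 1081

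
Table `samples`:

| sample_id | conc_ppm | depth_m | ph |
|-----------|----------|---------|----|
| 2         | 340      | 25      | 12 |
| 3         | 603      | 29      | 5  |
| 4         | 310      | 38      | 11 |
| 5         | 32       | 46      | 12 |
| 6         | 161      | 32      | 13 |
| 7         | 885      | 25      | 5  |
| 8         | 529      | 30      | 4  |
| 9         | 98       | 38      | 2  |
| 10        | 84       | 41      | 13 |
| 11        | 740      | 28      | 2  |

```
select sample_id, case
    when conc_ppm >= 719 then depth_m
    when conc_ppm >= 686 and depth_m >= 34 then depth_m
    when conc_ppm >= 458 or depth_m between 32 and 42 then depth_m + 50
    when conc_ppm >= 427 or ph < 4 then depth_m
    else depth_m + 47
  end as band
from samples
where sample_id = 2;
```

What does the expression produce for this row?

72

sample_id = 2: conc_ppm=340, depth_m=25, ph=12.
conc_ppm >= 719 → false
conc_ppm >= 686 and depth_m >= 34 → false
conc_ppm >= 458 or depth_m between 32 and 42 → false
conc_ppm >= 427 or ph < 4 → false
No prior WHEN matched → ELSE → 72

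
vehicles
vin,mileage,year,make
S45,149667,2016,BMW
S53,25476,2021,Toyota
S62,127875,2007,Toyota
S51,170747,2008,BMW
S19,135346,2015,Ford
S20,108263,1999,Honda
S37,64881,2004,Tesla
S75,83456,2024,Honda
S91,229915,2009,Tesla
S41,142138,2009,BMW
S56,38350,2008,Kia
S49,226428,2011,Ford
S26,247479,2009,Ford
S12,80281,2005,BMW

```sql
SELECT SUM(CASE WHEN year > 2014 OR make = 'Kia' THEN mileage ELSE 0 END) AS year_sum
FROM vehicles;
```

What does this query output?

432295

vin=S45: ✓ → 149667
vin=S53: ✓ → 25476
vin=S62: ✗
vin=S51: ✗
vin=S19: ✓ → 135346
vin=S20: ✗
vin=S37: ✗
vin=S75: ✓ → 83456
vin=S91: ✗
vin=S41: ✗
vin=S56: ✓ → 38350
vin=S49: ✗
vin=S26: ✗
vin=S12: ✗
year_sum = 149667 + 25476 + 135346 + 83456 + 38350 = 432295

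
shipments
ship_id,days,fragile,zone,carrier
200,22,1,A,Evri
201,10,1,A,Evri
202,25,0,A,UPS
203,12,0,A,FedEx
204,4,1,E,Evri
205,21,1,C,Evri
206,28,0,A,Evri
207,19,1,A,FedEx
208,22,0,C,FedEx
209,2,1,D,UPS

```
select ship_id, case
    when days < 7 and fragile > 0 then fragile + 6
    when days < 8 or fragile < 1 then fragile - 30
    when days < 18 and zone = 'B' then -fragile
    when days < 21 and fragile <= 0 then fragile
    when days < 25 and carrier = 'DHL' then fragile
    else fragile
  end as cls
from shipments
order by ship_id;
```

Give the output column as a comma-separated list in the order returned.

ship_id=200: ELSE → 1
ship_id=201: ELSE → 1
ship_id=202: days < 8 or fragile < 1 → -30
ship_id=203: days < 8 or fragile < 1 → -30
ship_id=204: days < 7 and fragile > 0 → 7
ship_id=205: ELSE → 1
ship_id=206: days < 8 or fragile < 1 → -30
ship_id=207: ELSE → 1
ship_id=208: days < 8 or fragile < 1 → -30
ship_id=209: days < 7 and fragile > 0 → 7

1, 1, -30, -30, 7, 1, -30, 1, -30, 7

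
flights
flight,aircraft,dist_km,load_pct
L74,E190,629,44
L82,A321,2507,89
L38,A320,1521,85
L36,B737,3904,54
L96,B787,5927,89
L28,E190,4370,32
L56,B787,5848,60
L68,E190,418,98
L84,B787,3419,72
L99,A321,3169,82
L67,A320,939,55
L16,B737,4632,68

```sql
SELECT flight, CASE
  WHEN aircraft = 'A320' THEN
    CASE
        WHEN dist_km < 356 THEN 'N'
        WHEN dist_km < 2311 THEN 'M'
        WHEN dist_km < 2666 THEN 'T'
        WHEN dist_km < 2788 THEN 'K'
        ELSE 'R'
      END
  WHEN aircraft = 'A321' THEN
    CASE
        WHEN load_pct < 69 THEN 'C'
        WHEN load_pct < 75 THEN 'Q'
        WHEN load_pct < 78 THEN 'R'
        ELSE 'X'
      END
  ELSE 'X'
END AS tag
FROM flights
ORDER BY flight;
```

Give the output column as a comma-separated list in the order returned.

flight=L16: aircraft='B737' → outer ELSE → X
flight=L28: aircraft='E190' → outer ELSE → X
flight=L36: aircraft='B737' → outer ELSE → X
flight=L38: aircraft='A320' → inner[dist_km < 2311] → M
flight=L56: aircraft='B787' → outer ELSE → X
flight=L67: aircraft='A320' → inner[dist_km < 2311] → M
flight=L68: aircraft='E190' → outer ELSE → X
flight=L74: aircraft='E190' → outer ELSE → X
flight=L82: aircraft='A321' → inner[ELSE] → X
flight=L84: aircraft='B787' → outer ELSE → X
flight=L96: aircraft='B787' → outer ELSE → X
flight=L99: aircraft='A321' → inner[ELSE] → X

X, X, X, M, X, M, X, X, X, X, X, X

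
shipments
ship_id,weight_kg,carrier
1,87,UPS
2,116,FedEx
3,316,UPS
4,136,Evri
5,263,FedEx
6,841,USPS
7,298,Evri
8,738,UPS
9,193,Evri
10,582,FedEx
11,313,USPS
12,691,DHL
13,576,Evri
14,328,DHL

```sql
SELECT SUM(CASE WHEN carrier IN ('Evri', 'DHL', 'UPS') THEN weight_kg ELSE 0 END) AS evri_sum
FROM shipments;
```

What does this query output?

3363

ship_id=1: ✓ → 87
ship_id=2: ✗
ship_id=3: ✓ → 316
ship_id=4: ✓ → 136
ship_id=5: ✗
ship_id=6: ✗
ship_id=7: ✓ → 298
ship_id=8: ✓ → 738
ship_id=9: ✓ → 193
ship_id=10: ✗
ship_id=11: ✗
ship_id=12: ✓ → 691
ship_id=13: ✓ → 576
ship_id=14: ✓ → 328
evri_sum = 87 + 316 + 136 + 298 + 738 + 193 + 691 + 576 + 328 = 3363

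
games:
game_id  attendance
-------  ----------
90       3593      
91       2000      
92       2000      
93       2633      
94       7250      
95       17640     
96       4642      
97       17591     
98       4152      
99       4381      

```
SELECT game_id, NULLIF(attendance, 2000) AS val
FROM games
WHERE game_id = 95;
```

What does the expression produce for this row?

17640

game_id = 95: attendance=17640.
attendance=17640 vs 2000: differ → 17640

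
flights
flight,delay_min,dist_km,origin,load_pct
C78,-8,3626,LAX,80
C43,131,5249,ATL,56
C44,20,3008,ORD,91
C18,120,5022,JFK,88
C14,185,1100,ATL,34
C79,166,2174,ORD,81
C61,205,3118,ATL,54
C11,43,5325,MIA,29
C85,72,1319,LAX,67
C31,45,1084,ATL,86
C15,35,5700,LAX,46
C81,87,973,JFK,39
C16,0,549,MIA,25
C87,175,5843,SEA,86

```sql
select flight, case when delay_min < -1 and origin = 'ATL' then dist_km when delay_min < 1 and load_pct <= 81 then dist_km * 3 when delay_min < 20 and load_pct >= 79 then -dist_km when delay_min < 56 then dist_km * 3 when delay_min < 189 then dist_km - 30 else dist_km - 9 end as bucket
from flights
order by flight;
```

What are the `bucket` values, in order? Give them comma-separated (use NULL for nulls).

flight=C11: delay_min < 56 → 15975
flight=C14: delay_min < 189 → 1070
flight=C15: delay_min < 56 → 17100
flight=C16: delay_min < 1 and load_pct <= 81 → 1647
flight=C18: delay_min < 189 → 4992
flight=C31: delay_min < 56 → 3252
flight=C43: delay_min < 189 → 5219
flight=C44: delay_min < 56 → 9024
flight=C61: ELSE → 3109
flight=C78: delay_min < 1 and load_pct <= 81 → 10878
flight=C79: delay_min < 189 → 2144
flight=C81: delay_min < 189 → 943
flight=C85: delay_min < 189 → 1289
flight=C87: delay_min < 189 → 5813

15975, 1070, 17100, 1647, 4992, 3252, 5219, 9024, 3109, 10878, 2144, 943, 1289, 5813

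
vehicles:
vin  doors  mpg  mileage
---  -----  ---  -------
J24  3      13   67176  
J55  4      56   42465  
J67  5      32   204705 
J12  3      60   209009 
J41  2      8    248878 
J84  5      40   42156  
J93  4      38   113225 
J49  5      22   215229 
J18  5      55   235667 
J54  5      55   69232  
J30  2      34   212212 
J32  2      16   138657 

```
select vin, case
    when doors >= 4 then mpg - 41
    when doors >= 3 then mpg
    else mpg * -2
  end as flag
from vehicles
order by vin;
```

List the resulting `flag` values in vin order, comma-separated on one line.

60, 14, 13, -68, -32, -16, -19, 14, 15, -9, -1, -3

vin=J12: doors >= 3 → 60
vin=J18: doors >= 4 → 14
vin=J24: doors >= 3 → 13
vin=J30: ELSE → -68
vin=J32: ELSE → -32
vin=J41: ELSE → -16
vin=J49: doors >= 4 → -19
vin=J54: doors >= 4 → 14
vin=J55: doors >= 4 → 15
vin=J67: doors >= 4 → -9
vin=J84: doors >= 4 → -1
vin=J93: doors >= 4 → -3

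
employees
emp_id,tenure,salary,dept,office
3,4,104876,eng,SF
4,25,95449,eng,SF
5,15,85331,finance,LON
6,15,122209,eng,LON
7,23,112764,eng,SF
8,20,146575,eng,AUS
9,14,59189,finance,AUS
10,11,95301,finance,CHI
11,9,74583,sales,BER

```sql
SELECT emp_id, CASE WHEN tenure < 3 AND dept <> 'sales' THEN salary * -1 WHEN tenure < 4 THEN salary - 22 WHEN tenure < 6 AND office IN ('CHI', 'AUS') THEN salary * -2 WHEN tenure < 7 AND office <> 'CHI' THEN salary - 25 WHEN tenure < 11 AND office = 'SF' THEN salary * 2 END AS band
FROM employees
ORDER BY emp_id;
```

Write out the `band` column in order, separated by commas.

104851, NULL, NULL, NULL, NULL, NULL, NULL, NULL, NULL

emp_id=3: tenure < 7 AND office <> 'CHI' → 104851
emp_id=4: (no match → NULL) → NULL
emp_id=5: (no match → NULL) → NULL
emp_id=6: (no match → NULL) → NULL
emp_id=7: (no match → NULL) → NULL
emp_id=8: (no match → NULL) → NULL
emp_id=9: (no match → NULL) → NULL
emp_id=10: (no match → NULL) → NULL
emp_id=11: (no match → NULL) → NULL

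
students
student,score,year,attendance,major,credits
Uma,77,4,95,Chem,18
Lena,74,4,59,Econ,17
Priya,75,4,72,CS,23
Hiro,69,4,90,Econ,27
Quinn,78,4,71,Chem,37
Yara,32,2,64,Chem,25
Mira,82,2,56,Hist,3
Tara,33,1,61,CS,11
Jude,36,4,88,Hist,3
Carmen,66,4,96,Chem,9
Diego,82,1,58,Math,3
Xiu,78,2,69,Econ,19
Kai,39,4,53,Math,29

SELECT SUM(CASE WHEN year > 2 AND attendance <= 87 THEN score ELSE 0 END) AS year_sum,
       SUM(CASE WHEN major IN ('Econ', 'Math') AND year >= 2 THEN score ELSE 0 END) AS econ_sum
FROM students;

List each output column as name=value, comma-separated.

[year_sum: year > 2 AND attendance <= 87]
student=Uma: ✗
student=Lena: ✓ → 74
student=Priya: ✓ → 75
student=Hiro: ✗
student=Quinn: ✓ → 78
student=Yara: ✗
student=Mira: ✗
student=Tara: ✗
student=Jude: ✗
student=Carmen: ✗
student=Diego: ✗
student=Xiu: ✗
student=Kai: ✓ → 39
year_sum = 74 + 75 + 78 + 39 = 266
—
[econ_sum: major IN ('Econ', 'Math') AND year >= 2]
student=Uma: ✗
student=Lena: ✓ → 74
student=Priya: ✗
student=Hiro: ✓ → 69
student=Quinn: ✗
student=Yara: ✗
student=Mira: ✗
student=Tara: ✗
student=Jude: ✗
student=Carmen: ✗
student=Diego: ✗
student=Xiu: ✓ → 78
student=Kai: ✓ → 39
econ_sum = 74 + 69 + 78 + 39 = 260

year_sum=266, econ_sum=260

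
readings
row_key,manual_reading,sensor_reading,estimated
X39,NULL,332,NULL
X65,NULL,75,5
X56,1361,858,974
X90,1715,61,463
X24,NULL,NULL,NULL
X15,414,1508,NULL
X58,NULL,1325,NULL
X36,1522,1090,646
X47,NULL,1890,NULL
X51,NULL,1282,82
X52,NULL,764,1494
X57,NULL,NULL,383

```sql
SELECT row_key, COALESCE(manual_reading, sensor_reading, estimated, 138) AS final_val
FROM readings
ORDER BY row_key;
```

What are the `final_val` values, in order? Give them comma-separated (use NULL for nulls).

414, 138, 1522, 332, 1890, 1282, 764, 1361, 383, 1325, 75, 1715

row_key=X15: manual_reading=414 → 414
row_key=X24: manual_reading=NULL, sensor_reading=NULL, estimated=NULL, → literal 138 → 138
row_key=X36: manual_reading=1522 → 1522
row_key=X39: manual_reading=NULL, sensor_reading=332 → 332
row_key=X47: manual_reading=NULL, sensor_reading=1890 → 1890
row_key=X51: manual_reading=NULL, sensor_reading=1282 → 1282
row_key=X52: manual_reading=NULL, sensor_reading=764 → 764
row_key=X56: manual_reading=1361 → 1361
row_key=X57: manual_reading=NULL, sensor_reading=NULL, estimated=383 → 383
row_key=X58: manual_reading=NULL, sensor_reading=1325 → 1325
row_key=X65: manual_reading=NULL, sensor_reading=75 → 75
row_key=X90: manual_reading=1715 → 1715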